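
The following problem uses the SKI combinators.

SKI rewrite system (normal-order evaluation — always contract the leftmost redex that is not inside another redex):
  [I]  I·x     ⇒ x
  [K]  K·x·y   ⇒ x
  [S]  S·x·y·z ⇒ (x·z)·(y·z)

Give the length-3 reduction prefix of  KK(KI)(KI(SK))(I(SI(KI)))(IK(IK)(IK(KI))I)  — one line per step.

Answer: after 3 steps: I(IK(IK)(IK(KI))I)

Derivation:
  start: KK(KI)(KI(SK))(I(SI(KI)))(IK(IK)(IK(KI))I)
  →1  K(KI(SK))(I(SI(KI)))(IK(IK)(IK(KI))I)
  →2  KI(SK)(IK(IK)(IK(KI))I)
  →3  I(IK(IK)(IK(KI))I)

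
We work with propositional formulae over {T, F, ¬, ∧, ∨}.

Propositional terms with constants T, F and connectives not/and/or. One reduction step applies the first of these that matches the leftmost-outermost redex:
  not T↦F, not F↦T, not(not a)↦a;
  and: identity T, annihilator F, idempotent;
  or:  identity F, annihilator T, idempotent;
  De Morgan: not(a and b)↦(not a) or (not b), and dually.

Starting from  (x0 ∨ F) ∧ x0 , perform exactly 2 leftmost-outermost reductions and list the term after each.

  start: (x0 ∨ F) ∧ x0
  →1  x0 ∧ x0
  →2  x0

Answer: after 2 steps: x0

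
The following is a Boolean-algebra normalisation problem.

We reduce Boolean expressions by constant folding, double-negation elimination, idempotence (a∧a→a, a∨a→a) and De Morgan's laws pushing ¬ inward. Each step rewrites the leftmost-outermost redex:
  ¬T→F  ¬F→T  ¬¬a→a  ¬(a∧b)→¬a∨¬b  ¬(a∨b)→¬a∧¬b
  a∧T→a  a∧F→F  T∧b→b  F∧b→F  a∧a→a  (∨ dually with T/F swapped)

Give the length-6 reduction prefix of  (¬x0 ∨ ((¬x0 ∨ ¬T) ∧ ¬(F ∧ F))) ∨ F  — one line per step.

Answer: after 6 steps: ¬x0 ∨ (¬x0 ∧ T)

Reduction:
  start: (¬x0 ∨ ((¬x0 ∨ ¬T) ∧ ¬(F ∧ F))) ∨ F
  →1  ¬x0 ∨ ((¬x0 ∨ ¬T) ∧ ¬(F ∧ F))
  →2  ¬x0 ∨ ((¬x0 ∨ F) ∧ ¬(F ∧ F))
  →3  ¬x0 ∨ (¬x0 ∧ ¬(F ∧ F))
  →4  ¬x0 ∨ (¬x0 ∧ (¬F ∨ ¬F))
  →5  ¬x0 ∨ (¬x0 ∧ ¬F)
  →6  ¬x0 ∨ (¬x0 ∧ T)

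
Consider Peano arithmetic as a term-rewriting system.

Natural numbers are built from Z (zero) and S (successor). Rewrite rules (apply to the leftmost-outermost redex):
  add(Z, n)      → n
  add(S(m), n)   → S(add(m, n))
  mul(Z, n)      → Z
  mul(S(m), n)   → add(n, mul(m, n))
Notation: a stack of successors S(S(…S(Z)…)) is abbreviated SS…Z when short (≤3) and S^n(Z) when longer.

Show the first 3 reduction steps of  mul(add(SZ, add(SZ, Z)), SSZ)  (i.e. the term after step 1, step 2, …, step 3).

  start: mul(add(SZ, add(SZ, Z)), SSZ)
  step 1: mul(S(add(Z, add(SZ, Z))), SSZ)
  step 2: add(SSZ, mul(add(Z, add(SZ, Z)), SSZ))
  step 3: S(add(SZ, mul(add(Z, add(SZ, Z)), SSZ)))

Answer: after 3 steps: S(add(SZ, mul(add(Z, add(SZ, Z)), SSZ)))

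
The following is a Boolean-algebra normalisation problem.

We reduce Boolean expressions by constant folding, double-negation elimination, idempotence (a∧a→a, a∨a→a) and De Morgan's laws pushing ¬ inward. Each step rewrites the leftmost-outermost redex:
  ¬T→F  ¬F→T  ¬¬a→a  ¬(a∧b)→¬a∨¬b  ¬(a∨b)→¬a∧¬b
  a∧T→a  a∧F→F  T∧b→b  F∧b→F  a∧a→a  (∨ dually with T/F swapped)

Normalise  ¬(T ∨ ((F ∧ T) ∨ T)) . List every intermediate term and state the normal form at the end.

Answer: normal form = F  (in 3 steps)

Derivation:
  start: ¬(T ∨ ((F ∧ T) ∨ T))
  [1] ¬T ∧ ¬((F ∧ T) ∨ T)
  [2] F ∧ ¬((F ∧ T) ∨ T)
  [3] F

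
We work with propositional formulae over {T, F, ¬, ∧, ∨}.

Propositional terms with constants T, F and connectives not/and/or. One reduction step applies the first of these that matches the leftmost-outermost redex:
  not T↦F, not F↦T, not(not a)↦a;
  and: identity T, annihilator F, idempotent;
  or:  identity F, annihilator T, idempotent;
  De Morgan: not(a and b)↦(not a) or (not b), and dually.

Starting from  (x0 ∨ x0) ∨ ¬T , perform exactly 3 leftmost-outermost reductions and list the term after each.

Answer: after 3 steps: x0

Reduction:
  start: (x0 ∨ x0) ∨ ¬T
  [1] x0 ∨ ¬T
  [2] x0 ∨ F
  [3] x0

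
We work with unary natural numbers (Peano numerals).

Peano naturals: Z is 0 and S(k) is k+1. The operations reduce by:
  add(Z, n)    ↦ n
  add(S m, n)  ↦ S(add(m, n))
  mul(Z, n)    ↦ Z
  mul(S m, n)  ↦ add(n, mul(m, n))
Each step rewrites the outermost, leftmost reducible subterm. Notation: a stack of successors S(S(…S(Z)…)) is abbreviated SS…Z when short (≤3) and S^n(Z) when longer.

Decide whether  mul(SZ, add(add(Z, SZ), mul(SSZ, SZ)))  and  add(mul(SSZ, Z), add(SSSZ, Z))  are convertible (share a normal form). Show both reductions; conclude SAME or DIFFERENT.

Answer: SAME — A ⇓ SSSZ, B ⇓ SSSZ

Reduction:
Term A:
  start: mul(SZ, add(add(Z, SZ), mul(SSZ, SZ)))
  →1  add(add(add(Z, SZ), mul(SSZ, SZ)), mul(Z, add(add(Z, SZ), mul(SSZ, SZ))))
  →2  add(add(SZ, mul(SSZ, SZ)), mul(Z, add(add(Z, SZ), mul(SSZ, SZ))))
  →3  add(S(add(Z, mul(SSZ, SZ))), mul(Z, add(add(Z, SZ), mul(SSZ, SZ))))
  →4  S(add(add(Z, mul(SSZ, SZ)), mul(Z, add(add(Z, SZ), mul(SSZ, SZ)))))
  →5  S(add(mul(SSZ, SZ), mul(Z, add(add(Z, SZ), mul(SSZ, SZ)))))
  →6  S(add(add(SZ, mul(SZ, SZ)), mul(Z, add(add(Z, SZ), mul(SSZ, SZ)))))
  →7  S(add(S(add(Z, mul(SZ, SZ))), mul(Z, add(add(Z, SZ), mul(SSZ, SZ)))))
  →8  S(S(add(add(Z, mul(SZ, SZ)), mul(Z, add(add(Z, SZ), mul(SSZ, SZ))))))
  →9  S(S(add(mul(SZ, SZ), mul(Z, add(add(Z, SZ), mul(SSZ, SZ))))))
  →10  S(S(add(add(SZ, mul(Z, SZ)), mul(Z, add(add(Z, SZ), mul(SSZ, SZ))))))
  →11  S(S(add(S(add(Z, mul(Z, SZ))), mul(Z, add(add(Z, SZ), mul(SSZ, SZ))))))
  →12  S(S(S(add(add(Z, mul(Z, SZ)), mul(Z, add(add(Z, SZ), mul(SSZ, SZ)))))))
  →13  S(S(S(add(mul(Z, SZ), mul(Z, add(add(Z, SZ), mul(SSZ, SZ)))))))
  →14  S(S(S(add(Z, mul(Z, add(add(Z, SZ), mul(SSZ, SZ)))))))
  →15  S(S(S(mul(Z, add(add(Z, SZ), mul(SSZ, SZ))))))
  →16  SSSZ

Term B:
  start: add(mul(SSZ, Z), add(SSSZ, Z))
  →1  add(add(Z, mul(SZ, Z)), add(SSSZ, Z))
  →2  add(mul(SZ, Z), add(SSSZ, Z))
  →3  add(add(Z, mul(Z, Z)), add(SSSZ, Z))
  →4  add(mul(Z, Z), add(SSSZ, Z))
  →5  add(Z, add(SSSZ, Z))
  →6  add(SSSZ, Z)
  →7  S(add(SSZ, Z))
  →8  S(S(add(SZ, Z)))
  →9  S(S(S(add(Z, Z))))
  →10  SSSZ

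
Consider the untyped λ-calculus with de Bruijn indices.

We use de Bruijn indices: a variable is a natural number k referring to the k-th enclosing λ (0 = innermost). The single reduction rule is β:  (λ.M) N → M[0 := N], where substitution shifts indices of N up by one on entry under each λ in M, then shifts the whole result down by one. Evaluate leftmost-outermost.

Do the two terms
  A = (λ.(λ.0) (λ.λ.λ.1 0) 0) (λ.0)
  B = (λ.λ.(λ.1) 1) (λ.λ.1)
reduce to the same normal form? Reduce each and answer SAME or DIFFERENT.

Term A:
  start: (λ.(λ.0) (λ.λ.λ.1 0) 0) (λ.0)
  step 1: (λ.0) (λ.λ.λ.1 0) (λ.0)
  step 2: (λ.λ.λ.1 0) (λ.0)
  step 3: λ.λ.1 0

Term B:
  start: (λ.λ.(λ.1) 1) (λ.λ.1)
  step 1: λ.(λ.1) (λ.λ.1)
  step 2: λ.0

Answer: DIFFERENT — A ⇓ λ.λ.1 0, B ⇓ λ.0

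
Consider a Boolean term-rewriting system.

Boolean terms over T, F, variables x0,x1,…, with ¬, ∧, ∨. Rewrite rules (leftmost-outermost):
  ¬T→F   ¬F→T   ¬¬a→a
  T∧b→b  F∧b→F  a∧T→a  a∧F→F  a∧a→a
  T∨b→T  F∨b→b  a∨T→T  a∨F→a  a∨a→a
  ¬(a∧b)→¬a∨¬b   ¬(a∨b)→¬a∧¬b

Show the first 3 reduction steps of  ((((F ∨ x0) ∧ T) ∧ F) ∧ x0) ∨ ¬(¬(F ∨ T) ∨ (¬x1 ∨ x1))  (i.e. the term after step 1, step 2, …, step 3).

  start: ((((F ∨ x0) ∧ T) ∧ F) ∧ x0) ∨ ¬(¬(F ∨ T) ∨ (¬x1 ∨ x1))
  step 1: (F ∧ x0) ∨ ¬(¬(F ∨ T) ∨ (¬x1 ∨ x1))
  step 2: F ∨ ¬(¬(F ∨ T) ∨ (¬x1 ∨ x1))
  step 3: ¬(¬(F ∨ T) ∨ (¬x1 ∨ x1))

Answer: after 3 steps: ¬(¬(F ∨ T) ∨ (¬x1 ∨ x1))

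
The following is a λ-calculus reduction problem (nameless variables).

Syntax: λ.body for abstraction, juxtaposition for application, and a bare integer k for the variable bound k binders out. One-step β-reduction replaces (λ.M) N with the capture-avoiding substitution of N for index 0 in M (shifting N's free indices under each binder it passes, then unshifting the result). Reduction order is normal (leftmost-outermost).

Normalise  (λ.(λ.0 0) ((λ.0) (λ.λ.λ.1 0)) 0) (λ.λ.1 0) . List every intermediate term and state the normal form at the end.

  start: (λ.(λ.0 0) ((λ.0) (λ.λ.λ.1 0)) 0) (λ.λ.1 0)
  [1] (λ.0 0) ((λ.0) (λ.λ.λ.1 0)) (λ.λ.1 0)
  [2] (λ.0) (λ.λ.λ.1 0) ((λ.0) (λ.λ.λ.1 0)) (λ.λ.1 0)
  [3] (λ.λ.λ.1 0) ((λ.0) (λ.λ.λ.1 0)) (λ.λ.1 0)
  [4] (λ.λ.1 0) (λ.λ.1 0)
  [5] λ.(λ.λ.1 0) 0
  [6] λ.λ.1 0

Answer: normal form = λ.λ.1 0  (in 6 steps)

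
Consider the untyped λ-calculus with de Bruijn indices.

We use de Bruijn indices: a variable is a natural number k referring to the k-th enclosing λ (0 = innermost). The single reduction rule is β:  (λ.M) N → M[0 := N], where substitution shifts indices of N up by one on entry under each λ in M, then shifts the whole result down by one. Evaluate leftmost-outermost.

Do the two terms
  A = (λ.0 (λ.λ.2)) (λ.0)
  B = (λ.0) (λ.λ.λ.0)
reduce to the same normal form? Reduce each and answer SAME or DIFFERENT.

Answer: SAME — A ⇓ λ.λ.λ.0, B ⇓ λ.λ.λ.0

Derivation:
Term A:
  start: (λ.0 (λ.λ.2)) (λ.0)
  step 1: (λ.0) (λ.λ.λ.0)
  step 2: λ.λ.λ.0

Term B:
  start: (λ.0) (λ.λ.λ.0)
  step 1: λ.λ.λ.0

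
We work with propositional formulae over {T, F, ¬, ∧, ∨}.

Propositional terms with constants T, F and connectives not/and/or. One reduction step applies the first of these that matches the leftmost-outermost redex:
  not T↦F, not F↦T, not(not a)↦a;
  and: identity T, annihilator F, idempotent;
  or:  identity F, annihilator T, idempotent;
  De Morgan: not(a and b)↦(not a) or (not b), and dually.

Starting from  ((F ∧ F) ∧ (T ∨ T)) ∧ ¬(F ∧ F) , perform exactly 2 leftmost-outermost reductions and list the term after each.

Answer: after 2 steps: F ∧ ¬(F ∧ F)

Derivation:
  start: ((F ∧ F) ∧ (T ∨ T)) ∧ ¬(F ∧ F)
  [1] (F ∧ (T ∨ T)) ∧ ¬(F ∧ F)
  [2] F ∧ ¬(F ∧ F)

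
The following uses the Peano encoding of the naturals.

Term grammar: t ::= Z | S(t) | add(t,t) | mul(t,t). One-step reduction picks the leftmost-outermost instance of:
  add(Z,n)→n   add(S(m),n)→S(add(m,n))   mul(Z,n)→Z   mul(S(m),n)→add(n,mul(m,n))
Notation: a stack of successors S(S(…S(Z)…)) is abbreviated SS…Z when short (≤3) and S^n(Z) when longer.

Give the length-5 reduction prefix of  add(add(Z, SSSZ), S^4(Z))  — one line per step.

Answer: after 5 steps: S^7(Z)

Reduction:
  start: add(add(Z, SSSZ), S^4(Z))
  step 1: add(SSSZ, S^4(Z))
  step 2: S(add(SSZ, S^4(Z)))
  step 3: S(S(add(SZ, S^4(Z))))
  step 4: S(S(S(add(Z, S^4(Z)))))
  step 5: S^7(Z)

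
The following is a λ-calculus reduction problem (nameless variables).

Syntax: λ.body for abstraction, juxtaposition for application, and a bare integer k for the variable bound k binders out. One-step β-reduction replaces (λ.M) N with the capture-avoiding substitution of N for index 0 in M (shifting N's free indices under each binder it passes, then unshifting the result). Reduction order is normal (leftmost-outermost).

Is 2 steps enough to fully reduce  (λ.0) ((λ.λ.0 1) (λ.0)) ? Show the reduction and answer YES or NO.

  start: (λ.0) ((λ.λ.0 1) (λ.0))
  [1] (λ.λ.0 1) (λ.0)
  [2] λ.0 (λ.0)

Answer: YES — reaches normal form λ.0 (λ.0) in 2 ≤ 2 steps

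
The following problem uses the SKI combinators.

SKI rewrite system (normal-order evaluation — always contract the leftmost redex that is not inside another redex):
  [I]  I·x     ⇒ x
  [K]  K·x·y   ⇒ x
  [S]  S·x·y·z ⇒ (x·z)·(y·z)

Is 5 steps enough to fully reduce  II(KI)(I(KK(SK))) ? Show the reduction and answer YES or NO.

Answer: YES — reaches normal form I in 3 ≤ 5 steps

Derivation:
  start: II(KI)(I(KK(SK)))
  [1] I(KI)(I(KK(SK)))
  [2] KI(I(KK(SK)))
  [3] I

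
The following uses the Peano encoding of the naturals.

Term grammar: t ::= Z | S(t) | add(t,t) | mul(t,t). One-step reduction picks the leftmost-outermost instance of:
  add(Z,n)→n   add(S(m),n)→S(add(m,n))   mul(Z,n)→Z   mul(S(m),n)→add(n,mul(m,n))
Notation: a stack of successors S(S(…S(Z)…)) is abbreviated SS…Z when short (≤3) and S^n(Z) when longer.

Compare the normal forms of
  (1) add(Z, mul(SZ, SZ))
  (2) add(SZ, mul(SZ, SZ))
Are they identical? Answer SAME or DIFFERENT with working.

Term A:
  start: add(Z, mul(SZ, SZ))
  [1] mul(SZ, SZ)
  [2] add(SZ, mul(Z, SZ))
  [3] S(add(Z, mul(Z, SZ)))
  [4] S(mul(Z, SZ))
  [5] SZ

Term B:
  start: add(SZ, mul(SZ, SZ))
  [1] S(add(Z, mul(SZ, SZ)))
  [2] S(mul(SZ, SZ))
  [3] S(add(SZ, mul(Z, SZ)))
  [4] S(S(add(Z, mul(Z, SZ))))
  [5] S(S(mul(Z, SZ)))
  [6] SSZ

Answer: DIFFERENT — A ⇓ SZ, B ⇓ SSZ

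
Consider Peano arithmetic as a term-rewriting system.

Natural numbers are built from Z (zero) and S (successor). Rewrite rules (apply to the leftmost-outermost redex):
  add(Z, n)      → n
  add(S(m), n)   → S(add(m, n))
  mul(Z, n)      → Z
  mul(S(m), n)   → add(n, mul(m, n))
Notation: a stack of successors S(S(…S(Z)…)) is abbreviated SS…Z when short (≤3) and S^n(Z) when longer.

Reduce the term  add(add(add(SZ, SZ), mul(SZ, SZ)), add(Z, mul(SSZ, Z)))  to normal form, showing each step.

  start: add(add(add(SZ, SZ), mul(SZ, SZ)), add(Z, mul(SSZ, Z)))
  [1] add(add(S(add(Z, SZ)), mul(SZ, SZ)), add(Z, mul(SSZ, Z)))
  [2] add(S(add(add(Z, SZ), mul(SZ, SZ))), add(Z, mul(SSZ, Z)))
  [3] S(add(add(add(Z, SZ), mul(SZ, SZ)), add(Z, mul(SSZ, Z))))
  [4] S(add(add(SZ, mul(SZ, SZ)), add(Z, mul(SSZ, Z))))
  [5] S(add(S(add(Z, mul(SZ, SZ))), add(Z, mul(SSZ, Z))))
  [6] S(S(add(add(Z, mul(SZ, SZ)), add(Z, mul(SSZ, Z)))))
  [7] S(S(add(mul(SZ, SZ), add(Z, mul(SSZ, Z)))))
  [8] S(S(add(add(SZ, mul(Z, SZ)), add(Z, mul(SSZ, Z)))))
  [9] S(S(add(S(add(Z, mul(Z, SZ))), add(Z, mul(SSZ, Z)))))
  [10] S(S(S(add(add(Z, mul(Z, SZ)), add(Z, mul(SSZ, Z))))))
  [11] S(S(S(add(mul(Z, SZ), add(Z, mul(SSZ, Z))))))
  [12] S(S(S(add(Z, add(Z, mul(SSZ, Z))))))
  [13] S(S(S(add(Z, mul(SSZ, Z)))))
  [14] S(S(S(mul(SSZ, Z))))
  [15] S(S(S(add(Z, mul(SZ, Z)))))
  [16] S(S(S(mul(SZ, Z))))
  [17] S(S(S(add(Z, mul(Z, Z)))))
  [18] S(S(S(mul(Z, Z))))
  [19] SSSZ

Answer: normal form = SSSZ  (in 19 steps)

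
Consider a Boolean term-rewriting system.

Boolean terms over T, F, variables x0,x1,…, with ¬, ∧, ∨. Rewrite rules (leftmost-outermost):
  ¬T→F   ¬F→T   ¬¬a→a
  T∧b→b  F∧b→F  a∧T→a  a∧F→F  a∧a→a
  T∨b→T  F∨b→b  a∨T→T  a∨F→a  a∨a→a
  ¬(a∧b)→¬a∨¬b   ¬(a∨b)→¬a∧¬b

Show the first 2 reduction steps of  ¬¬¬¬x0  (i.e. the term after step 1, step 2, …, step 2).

  start: ¬¬¬¬x0
  →1  ¬¬x0
  →2  x0

Answer: after 2 steps: x0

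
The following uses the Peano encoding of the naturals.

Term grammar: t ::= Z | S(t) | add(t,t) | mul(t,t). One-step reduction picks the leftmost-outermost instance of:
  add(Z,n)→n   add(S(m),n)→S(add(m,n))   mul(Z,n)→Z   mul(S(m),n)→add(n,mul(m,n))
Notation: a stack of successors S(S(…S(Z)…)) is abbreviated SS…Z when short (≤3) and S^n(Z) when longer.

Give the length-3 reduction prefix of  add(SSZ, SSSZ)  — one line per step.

Answer: after 3 steps: S^5(Z)

Derivation:
  start: add(SSZ, SSSZ)
  [1] S(add(SZ, SSSZ))
  [2] S(S(add(Z, SSSZ)))
  [3] S^5(Z)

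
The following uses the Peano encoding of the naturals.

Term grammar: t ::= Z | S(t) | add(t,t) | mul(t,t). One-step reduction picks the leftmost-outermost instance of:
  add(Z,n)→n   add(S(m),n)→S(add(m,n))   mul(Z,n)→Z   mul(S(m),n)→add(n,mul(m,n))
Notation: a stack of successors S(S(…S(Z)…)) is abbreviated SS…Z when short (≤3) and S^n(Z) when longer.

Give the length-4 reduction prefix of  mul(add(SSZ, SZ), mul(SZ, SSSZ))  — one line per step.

  start: mul(add(SSZ, SZ), mul(SZ, SSSZ))
  →1  mul(S(add(SZ, SZ)), mul(SZ, SSSZ))
  →2  add(mul(SZ, SSSZ), mul(add(SZ, SZ), mul(SZ, SSSZ)))
  →3  add(add(SSSZ, mul(Z, SSSZ)), mul(add(SZ, SZ), mul(SZ, SSSZ)))
  →4  add(S(add(SSZ, mul(Z, SSSZ))), mul(add(SZ, SZ), mul(SZ, SSSZ)))

Answer: after 4 steps: add(S(add(SSZ, mul(Z, SSSZ))), mul(add(SZ, SZ), mul(SZ, SSSZ)))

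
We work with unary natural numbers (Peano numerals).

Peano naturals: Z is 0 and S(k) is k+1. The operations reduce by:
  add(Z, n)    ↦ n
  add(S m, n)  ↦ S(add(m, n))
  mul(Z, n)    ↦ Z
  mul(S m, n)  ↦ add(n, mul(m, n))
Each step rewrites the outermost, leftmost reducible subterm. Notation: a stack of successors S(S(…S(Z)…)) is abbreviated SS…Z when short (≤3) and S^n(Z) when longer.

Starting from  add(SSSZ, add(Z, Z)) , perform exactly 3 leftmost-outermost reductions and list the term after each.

Answer: after 3 steps: S(S(S(add(Z, add(Z, Z)))))

Derivation:
  start: add(SSSZ, add(Z, Z))
  [1] S(add(SSZ, add(Z, Z)))
  [2] S(S(add(SZ, add(Z, Z))))
  [3] S(S(S(add(Z, add(Z, Z)))))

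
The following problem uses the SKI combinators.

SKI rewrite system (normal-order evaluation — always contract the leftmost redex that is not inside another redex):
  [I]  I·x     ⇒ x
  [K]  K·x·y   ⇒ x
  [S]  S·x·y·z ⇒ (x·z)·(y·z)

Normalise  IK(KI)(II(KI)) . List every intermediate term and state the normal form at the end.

Answer: normal form = KI  (in 2 steps)

Working:
  start: IK(KI)(II(KI))
  →1  K(KI)(II(KI))
  →2  KI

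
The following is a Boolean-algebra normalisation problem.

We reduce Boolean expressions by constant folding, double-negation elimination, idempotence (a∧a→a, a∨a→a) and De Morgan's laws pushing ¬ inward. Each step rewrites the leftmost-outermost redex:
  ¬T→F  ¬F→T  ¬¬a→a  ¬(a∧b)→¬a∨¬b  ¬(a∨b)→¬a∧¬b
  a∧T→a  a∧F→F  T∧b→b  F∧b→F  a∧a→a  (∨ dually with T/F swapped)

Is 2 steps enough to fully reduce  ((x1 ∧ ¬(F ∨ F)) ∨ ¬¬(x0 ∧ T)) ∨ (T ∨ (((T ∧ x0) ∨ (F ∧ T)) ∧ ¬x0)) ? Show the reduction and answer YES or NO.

  start: ((x1 ∧ ¬(F ∨ F)) ∨ ¬¬(x0 ∧ T)) ∨ (T ∨ (((T ∧ x0) ∨ (F ∧ T)) ∧ ¬x0))
  step 1: ((x1 ∧ (¬F ∧ ¬F)) ∨ ¬¬(x0 ∧ T)) ∨ (T ∨ (((T ∧ x0) ∨ (F ∧ T)) ∧ ¬x0))
  step 2: ((x1 ∧ ¬F) ∨ ¬¬(x0 ∧ T)) ∨ (T ∨ (((T ∧ x0) ∨ (F ∧ T)) ∧ ¬x0))

Answer: NO — after 2 steps the term is ((x1 ∧ ¬F) ∨ ¬¬(x0 ∧ T)) ∨ (T ∨ (((T ∧ x0) ∨ (F ∧ T)) ∧ ¬x0)), not yet normal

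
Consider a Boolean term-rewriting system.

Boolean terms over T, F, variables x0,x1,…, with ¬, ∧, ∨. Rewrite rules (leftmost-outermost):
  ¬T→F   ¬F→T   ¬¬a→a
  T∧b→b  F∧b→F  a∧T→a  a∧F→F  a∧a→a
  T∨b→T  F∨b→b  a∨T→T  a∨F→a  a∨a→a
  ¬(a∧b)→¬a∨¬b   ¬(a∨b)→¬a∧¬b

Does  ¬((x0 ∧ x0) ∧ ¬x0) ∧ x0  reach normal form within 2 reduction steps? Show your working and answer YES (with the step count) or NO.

  start: ¬((x0 ∧ x0) ∧ ¬x0) ∧ x0
  →1  (¬(x0 ∧ x0) ∨ ¬¬x0) ∧ x0
  →2  ((¬x0 ∨ ¬x0) ∨ ¬¬x0) ∧ x0

Answer: NO — after 2 steps the term is ((¬x0 ∨ ¬x0) ∨ ¬¬x0) ∧ x0, not yet normal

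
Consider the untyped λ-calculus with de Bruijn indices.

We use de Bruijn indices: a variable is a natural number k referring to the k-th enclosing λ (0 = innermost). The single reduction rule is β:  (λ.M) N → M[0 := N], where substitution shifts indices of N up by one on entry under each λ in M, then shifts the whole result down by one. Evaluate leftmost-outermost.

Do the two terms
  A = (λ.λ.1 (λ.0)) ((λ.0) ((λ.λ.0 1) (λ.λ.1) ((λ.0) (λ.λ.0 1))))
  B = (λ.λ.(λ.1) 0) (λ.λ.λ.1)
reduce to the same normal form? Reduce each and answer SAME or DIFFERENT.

Answer: DIFFERENT — A ⇓ λ.λ.λ.1, B ⇓ λ.0

Reduction:
Term A:
  start: (λ.λ.1 (λ.0)) ((λ.0) ((λ.λ.0 1) (λ.λ.1) ((λ.0) (λ.λ.0 1))))
  step 1: λ.(λ.0) ((λ.λ.0 1) (λ.λ.1) ((λ.0) (λ.λ.0 1))) (λ.0)
  step 2: λ.(λ.λ.0 1) (λ.λ.1) ((λ.0) (λ.λ.0 1)) (λ.0)
  step 3: λ.(λ.0 (λ.λ.1)) ((λ.0) (λ.λ.0 1)) (λ.0)
  step 4: λ.(λ.0) (λ.λ.0 1) (λ.λ.1) (λ.0)
  step 5: λ.(λ.λ.0 1) (λ.λ.1) (λ.0)
  step 6: λ.(λ.0 (λ.λ.1)) (λ.0)
  step 7: λ.(λ.0) (λ.λ.1)
  step 8: λ.λ.λ.1

Term B:
  start: (λ.λ.(λ.1) 0) (λ.λ.λ.1)
  step 1: λ.(λ.1) 0
  step 2: λ.0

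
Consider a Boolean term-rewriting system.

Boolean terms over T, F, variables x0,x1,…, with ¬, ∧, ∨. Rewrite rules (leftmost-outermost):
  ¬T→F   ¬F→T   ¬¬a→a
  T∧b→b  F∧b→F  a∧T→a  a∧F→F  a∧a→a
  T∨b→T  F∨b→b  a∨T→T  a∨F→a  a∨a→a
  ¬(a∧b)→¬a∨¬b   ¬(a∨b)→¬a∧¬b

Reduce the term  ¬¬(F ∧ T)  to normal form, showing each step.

  start: ¬¬(F ∧ T)
  →1  F ∧ T
  →2  F

Answer: normal form = F  (in 2 steps)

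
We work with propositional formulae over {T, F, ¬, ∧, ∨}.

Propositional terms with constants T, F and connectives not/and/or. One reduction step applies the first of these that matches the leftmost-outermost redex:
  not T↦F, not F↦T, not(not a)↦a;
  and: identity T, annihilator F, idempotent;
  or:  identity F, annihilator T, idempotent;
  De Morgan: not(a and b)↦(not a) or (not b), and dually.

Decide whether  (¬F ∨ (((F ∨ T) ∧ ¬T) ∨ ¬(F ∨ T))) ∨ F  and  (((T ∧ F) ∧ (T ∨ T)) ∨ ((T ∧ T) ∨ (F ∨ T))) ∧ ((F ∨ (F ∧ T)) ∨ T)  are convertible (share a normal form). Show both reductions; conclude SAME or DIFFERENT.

Answer: SAME — A ⇓ T, B ⇓ T

Derivation:
Term A:
  start: (¬F ∨ (((F ∨ T) ∧ ¬T) ∨ ¬(F ∨ T))) ∨ F
  step 1: ¬F ∨ (((F ∨ T) ∧ ¬T) ∨ ¬(F ∨ T))
  step 2: T ∨ (((F ∨ T) ∧ ¬T) ∨ ¬(F ∨ T))
  step 3: T

Term B:
  start: (((T ∧ F) ∧ (T ∨ T)) ∨ ((T ∧ T) ∨ (F ∨ T))) ∧ ((F ∨ (F ∧ T)) ∨ T)
  step 1: ((F ∧ (T ∨ T)) ∨ ((T ∧ T) ∨ (F ∨ T))) ∧ ((F ∨ (F ∧ T)) ∨ T)
  step 2: (F ∨ ((T ∧ T) ∨ (F ∨ T))) ∧ ((F ∨ (F ∧ T)) ∨ T)
  step 3: ((T ∧ T) ∨ (F ∨ T)) ∧ ((F ∨ (F ∧ T)) ∨ T)
  step 4: (T ∨ (F ∨ T)) ∧ ((F ∨ (F ∧ T)) ∨ T)
  step 5: T ∧ ((F ∨ (F ∧ T)) ∨ T)
  step 6: (F ∨ (F ∧ T)) ∨ T
  step 7: T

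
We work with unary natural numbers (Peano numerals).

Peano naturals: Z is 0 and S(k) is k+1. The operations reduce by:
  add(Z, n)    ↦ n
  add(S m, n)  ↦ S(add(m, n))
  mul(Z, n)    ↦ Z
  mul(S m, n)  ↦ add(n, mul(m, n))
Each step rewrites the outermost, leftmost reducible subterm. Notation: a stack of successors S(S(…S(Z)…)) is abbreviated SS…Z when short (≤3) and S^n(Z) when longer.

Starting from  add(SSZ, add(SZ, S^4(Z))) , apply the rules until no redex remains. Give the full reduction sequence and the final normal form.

Answer: normal form = S^7(Z)  (in 5 steps)

Working:
  start: add(SSZ, add(SZ, S^4(Z)))
  [1] S(add(SZ, add(SZ, S^4(Z))))
  [2] S(S(add(Z, add(SZ, S^4(Z)))))
  [3] S(S(add(SZ, S^4(Z))))
  [4] S(S(S(add(Z, S^4(Z)))))
  [5] S^7(Z)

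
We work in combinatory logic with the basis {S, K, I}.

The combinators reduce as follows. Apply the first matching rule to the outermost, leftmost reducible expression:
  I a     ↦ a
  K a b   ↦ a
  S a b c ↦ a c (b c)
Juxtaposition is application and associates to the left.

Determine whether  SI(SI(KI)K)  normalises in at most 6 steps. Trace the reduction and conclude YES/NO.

Answer: YES — reaches normal form SI(KI) in 3 ≤ 6 steps

Derivation:
  start: SI(SI(KI)K)
  [1] SI(IK(KIK))
  [2] SI(K(KIK))
  [3] SI(KI)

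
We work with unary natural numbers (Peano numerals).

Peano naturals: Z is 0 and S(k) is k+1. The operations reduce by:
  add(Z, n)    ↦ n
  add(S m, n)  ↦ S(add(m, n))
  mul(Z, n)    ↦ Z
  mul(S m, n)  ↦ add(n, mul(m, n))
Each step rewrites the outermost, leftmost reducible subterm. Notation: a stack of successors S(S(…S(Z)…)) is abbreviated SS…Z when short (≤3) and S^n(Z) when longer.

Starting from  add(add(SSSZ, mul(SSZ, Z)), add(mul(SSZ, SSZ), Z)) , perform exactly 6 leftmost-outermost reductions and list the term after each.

Answer: after 6 steps: S(S(S(add(add(Z, mul(SSZ, Z)), add(mul(SSZ, SSZ), Z)))))

Reduction:
  start: add(add(SSSZ, mul(SSZ, Z)), add(mul(SSZ, SSZ), Z))
  step 1: add(S(add(SSZ, mul(SSZ, Z))), add(mul(SSZ, SSZ), Z))
  step 2: S(add(add(SSZ, mul(SSZ, Z)), add(mul(SSZ, SSZ), Z)))
  step 3: S(add(S(add(SZ, mul(SSZ, Z))), add(mul(SSZ, SSZ), Z)))
  step 4: S(S(add(add(SZ, mul(SSZ, Z)), add(mul(SSZ, SSZ), Z))))
  step 5: S(S(add(S(add(Z, mul(SSZ, Z))), add(mul(SSZ, SSZ), Z))))
  step 6: S(S(S(add(add(Z, mul(SSZ, Z)), add(mul(SSZ, SSZ), Z)))))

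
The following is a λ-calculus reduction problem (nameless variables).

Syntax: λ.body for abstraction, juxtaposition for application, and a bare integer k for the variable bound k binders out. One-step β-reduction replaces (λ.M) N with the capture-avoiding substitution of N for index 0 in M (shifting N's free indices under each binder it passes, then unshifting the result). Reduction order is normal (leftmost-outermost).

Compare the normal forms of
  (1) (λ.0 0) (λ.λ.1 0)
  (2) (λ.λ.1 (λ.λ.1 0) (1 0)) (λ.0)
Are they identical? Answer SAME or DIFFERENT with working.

Term A:
  start: (λ.0 0) (λ.λ.1 0)
  step 1: (λ.λ.1 0) (λ.λ.1 0)
  step 2: λ.(λ.λ.1 0) 0
  step 3: λ.λ.1 0

Term B:
  start: (λ.λ.1 (λ.λ.1 0) (1 0)) (λ.0)
  step 1: λ.(λ.0) (λ.λ.1 0) ((λ.0) 0)
  step 2: λ.(λ.λ.1 0) ((λ.0) 0)
  step 3: λ.λ.(λ.0) 1 0
  step 4: λ.λ.1 0

Answer: SAME — A ⇓ λ.λ.1 0, B ⇓ λ.λ.1 0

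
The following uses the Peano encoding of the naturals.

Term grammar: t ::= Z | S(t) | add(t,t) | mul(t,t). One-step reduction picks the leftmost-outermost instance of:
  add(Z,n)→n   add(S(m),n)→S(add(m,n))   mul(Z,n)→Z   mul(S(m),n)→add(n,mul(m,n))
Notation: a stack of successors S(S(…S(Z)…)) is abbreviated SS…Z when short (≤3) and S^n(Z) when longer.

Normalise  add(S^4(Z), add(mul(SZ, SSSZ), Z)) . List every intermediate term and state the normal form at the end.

  start: add(S^4(Z), add(mul(SZ, SSSZ), Z))
  [1] S(add(SSSZ, add(mul(SZ, SSSZ), Z)))
  [2] S(S(add(SSZ, add(mul(SZ, SSSZ), Z))))
  [3] S(S(S(add(SZ, add(mul(SZ, SSSZ), Z)))))
  [4] S(S(S(S(add(Z, add(mul(SZ, SSSZ), Z))))))
  [5] S(S(S(S(add(mul(SZ, SSSZ), Z)))))
  [6] S(S(S(S(add(add(SSSZ, mul(Z, SSSZ)), Z)))))
  [7] S(S(S(S(add(S(add(SSZ, mul(Z, SSSZ))), Z)))))
  [8] S(S(S(S(S(add(add(SSZ, mul(Z, SSSZ)), Z))))))
  [9] S(S(S(S(S(add(S(add(SZ, mul(Z, SSSZ))), Z))))))
  [10] S(S(S(S(S(S(add(add(SZ, mul(Z, SSSZ)), Z)))))))
  [11] S(S(S(S(S(S(add(S(add(Z, mul(Z, SSSZ))), Z)))))))
  [12] S(S(S(S(S(S(S(add(add(Z, mul(Z, SSSZ)), Z))))))))
  [13] S(S(S(S(S(S(S(add(mul(Z, SSSZ), Z))))))))
  [14] S(S(S(S(S(S(S(add(Z, Z))))))))
  [15] S^7(Z)

Answer: normal form = S^7(Z)  (in 15 steps)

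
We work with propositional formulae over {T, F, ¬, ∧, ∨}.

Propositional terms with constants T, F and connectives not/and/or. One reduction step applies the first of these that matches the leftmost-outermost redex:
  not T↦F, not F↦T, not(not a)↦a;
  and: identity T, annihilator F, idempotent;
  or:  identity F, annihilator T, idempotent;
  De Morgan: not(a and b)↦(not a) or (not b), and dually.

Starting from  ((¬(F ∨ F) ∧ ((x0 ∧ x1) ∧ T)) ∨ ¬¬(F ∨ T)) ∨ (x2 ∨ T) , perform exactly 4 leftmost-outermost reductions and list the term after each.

Answer: after 4 steps: (((x0 ∧ x1) ∧ T) ∨ ¬¬(F ∨ T)) ∨ (x2 ∨ T)

Reduction:
  start: ((¬(F ∨ F) ∧ ((x0 ∧ x1) ∧ T)) ∨ ¬¬(F ∨ T)) ∨ (x2 ∨ T)
  [1] (((¬F ∧ ¬F) ∧ ((x0 ∧ x1) ∧ T)) ∨ ¬¬(F ∨ T)) ∨ (x2 ∨ T)
  [2] ((¬F ∧ ((x0 ∧ x1) ∧ T)) ∨ ¬¬(F ∨ T)) ∨ (x2 ∨ T)
  [3] ((T ∧ ((x0 ∧ x1) ∧ T)) ∨ ¬¬(F ∨ T)) ∨ (x2 ∨ T)
  [4] (((x0 ∧ x1) ∧ T) ∨ ¬¬(F ∨ T)) ∨ (x2 ∨ T)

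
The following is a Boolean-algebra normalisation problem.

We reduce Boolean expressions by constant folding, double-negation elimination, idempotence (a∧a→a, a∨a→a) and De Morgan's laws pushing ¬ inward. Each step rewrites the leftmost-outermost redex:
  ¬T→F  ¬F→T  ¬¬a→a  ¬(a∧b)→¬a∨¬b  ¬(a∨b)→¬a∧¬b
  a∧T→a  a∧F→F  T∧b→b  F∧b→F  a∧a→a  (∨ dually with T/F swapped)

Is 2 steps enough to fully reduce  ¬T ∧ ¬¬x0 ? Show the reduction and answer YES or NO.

Answer: YES — reaches normal form F in 2 ≤ 2 steps

Working:
  start: ¬T ∧ ¬¬x0
  [1] F ∧ ¬¬x0
  [2] F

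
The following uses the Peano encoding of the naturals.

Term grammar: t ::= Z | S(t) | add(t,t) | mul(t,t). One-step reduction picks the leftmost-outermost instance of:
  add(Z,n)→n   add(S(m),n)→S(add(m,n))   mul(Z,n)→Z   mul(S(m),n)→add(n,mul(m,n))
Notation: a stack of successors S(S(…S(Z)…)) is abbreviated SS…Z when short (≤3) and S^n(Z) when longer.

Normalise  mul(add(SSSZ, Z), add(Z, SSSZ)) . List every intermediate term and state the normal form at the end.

  start: mul(add(SSSZ, Z), add(Z, SSSZ))
  step 1: mul(S(add(SSZ, Z)), add(Z, SSSZ))
  step 2: add(add(Z, SSSZ), mul(add(SSZ, Z), add(Z, SSSZ)))
  step 3: add(SSSZ, mul(add(SSZ, Z), add(Z, SSSZ)))
  step 4: S(add(SSZ, mul(add(SSZ, Z), add(Z, SSSZ))))
  step 5: S(S(add(SZ, mul(add(SSZ, Z), add(Z, SSSZ)))))
  step 6: S(S(S(add(Z, mul(add(SSZ, Z), add(Z, SSSZ))))))
  step 7: S(S(S(mul(add(SSZ, Z), add(Z, SSSZ)))))
  step 8: S(S(S(mul(S(add(SZ, Z)), add(Z, SSSZ)))))
  step 9: S(S(S(add(add(Z, SSSZ), mul(add(SZ, Z), add(Z, SSSZ))))))
  step 10: S(S(S(add(SSSZ, mul(add(SZ, Z), add(Z, SSSZ))))))
  step 11: S(S(S(S(add(SSZ, mul(add(SZ, Z), add(Z, SSSZ)))))))
  step 12: S(S(S(S(S(add(SZ, mul(add(SZ, Z), add(Z, SSSZ))))))))
  step 13: S(S(S(S(S(S(add(Z, mul(add(SZ, Z), add(Z, SSSZ)))))))))
  step 14: S(S(S(S(S(S(mul(add(SZ, Z), add(Z, SSSZ))))))))
  step 15: S(S(S(S(S(S(mul(S(add(Z, Z)), add(Z, SSSZ))))))))
  step 16: S(S(S(S(S(S(add(add(Z, SSSZ), mul(add(Z, Z), add(Z, SSSZ)))))))))
  step 17: S(S(S(S(S(S(add(SSSZ, mul(add(Z, Z), add(Z, SSSZ)))))))))
  step 18: S(S(S(S(S(S(S(add(SSZ, mul(add(Z, Z), add(Z, SSSZ))))))))))
  step 19: S(S(S(S(S(S(S(S(add(SZ, mul(add(Z, Z), add(Z, SSSZ)))))))))))
  step 20: S(S(S(S(S(S(S(S(S(add(Z, mul(add(Z, Z), add(Z, SSSZ))))))))))))
  step 21: S(S(S(S(S(S(S(S(S(mul(add(Z, Z), add(Z, SSSZ)))))))))))
  step 22: S(S(S(S(S(S(S(S(S(mul(Z, add(Z, SSSZ)))))))))))
  step 23: S^9(Z)

Answer: normal form = S^9(Z)  (in 23 steps)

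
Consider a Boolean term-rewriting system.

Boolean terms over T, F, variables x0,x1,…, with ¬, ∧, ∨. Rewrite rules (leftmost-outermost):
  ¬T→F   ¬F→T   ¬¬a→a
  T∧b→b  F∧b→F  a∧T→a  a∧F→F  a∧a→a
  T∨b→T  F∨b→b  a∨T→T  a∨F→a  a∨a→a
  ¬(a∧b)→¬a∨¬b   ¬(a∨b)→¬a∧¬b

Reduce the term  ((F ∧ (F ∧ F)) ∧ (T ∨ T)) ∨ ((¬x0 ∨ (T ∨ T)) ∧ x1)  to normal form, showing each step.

Answer: normal form = x1  (in 6 steps)

Reduction:
  start: ((F ∧ (F ∧ F)) ∧ (T ∨ T)) ∨ ((¬x0 ∨ (T ∨ T)) ∧ x1)
  [1] (F ∧ (T ∨ T)) ∨ ((¬x0 ∨ (T ∨ T)) ∧ x1)
  [2] F ∨ ((¬x0 ∨ (T ∨ T)) ∧ x1)
  [3] (¬x0 ∨ (T ∨ T)) ∧ x1
  [4] (¬x0 ∨ T) ∧ x1
  [5] T ∧ x1
  [6] x1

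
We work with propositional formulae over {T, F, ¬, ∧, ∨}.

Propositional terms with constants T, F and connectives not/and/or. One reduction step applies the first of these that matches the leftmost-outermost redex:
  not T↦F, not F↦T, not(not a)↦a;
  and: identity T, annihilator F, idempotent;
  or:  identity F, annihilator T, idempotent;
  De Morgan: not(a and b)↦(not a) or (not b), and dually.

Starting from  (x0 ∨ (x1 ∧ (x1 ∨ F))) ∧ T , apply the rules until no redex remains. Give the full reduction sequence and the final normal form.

  start: (x0 ∨ (x1 ∧ (x1 ∨ F))) ∧ T
  →1  x0 ∨ (x1 ∧ (x1 ∨ F))
  →2  x0 ∨ (x1 ∧ x1)
  →3  x0 ∨ x1

Answer: normal form = x0 ∨ x1  (in 3 steps)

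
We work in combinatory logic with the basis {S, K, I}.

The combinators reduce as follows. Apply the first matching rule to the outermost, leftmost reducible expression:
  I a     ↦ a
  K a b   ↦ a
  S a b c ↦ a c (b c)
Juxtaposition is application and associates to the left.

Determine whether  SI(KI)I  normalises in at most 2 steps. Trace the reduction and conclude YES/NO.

  start: SI(KI)I
  [1] II(KII)
  [2] I(KII)

Answer: NO — after 2 steps the term is I(KII), not yet normal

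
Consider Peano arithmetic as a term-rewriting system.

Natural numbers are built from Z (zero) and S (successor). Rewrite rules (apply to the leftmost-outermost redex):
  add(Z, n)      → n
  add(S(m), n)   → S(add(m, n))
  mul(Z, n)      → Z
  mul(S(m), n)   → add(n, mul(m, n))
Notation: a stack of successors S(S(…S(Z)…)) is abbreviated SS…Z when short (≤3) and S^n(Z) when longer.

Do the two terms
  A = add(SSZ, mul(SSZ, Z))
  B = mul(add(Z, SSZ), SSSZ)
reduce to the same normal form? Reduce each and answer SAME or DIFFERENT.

Term A:
  start: add(SSZ, mul(SSZ, Z))
  [1] S(add(SZ, mul(SSZ, Z)))
  [2] S(S(add(Z, mul(SSZ, Z))))
  [3] S(S(mul(SSZ, Z)))
  [4] S(S(add(Z, mul(SZ, Z))))
  [5] S(S(mul(SZ, Z)))
  [6] S(S(add(Z, mul(Z, Z))))
  [7] S(S(mul(Z, Z)))
  [8] SSZ

Term B:
  start: mul(add(Z, SSZ), SSSZ)
  [1] mul(SSZ, SSSZ)
  [2] add(SSSZ, mul(SZ, SSSZ))
  [3] S(add(SSZ, mul(SZ, SSSZ)))
  [4] S(S(add(SZ, mul(SZ, SSSZ))))
  [5] S(S(S(add(Z, mul(SZ, SSSZ)))))
  [6] S(S(S(mul(SZ, SSSZ))))
  [7] S(S(S(add(SSSZ, mul(Z, SSSZ)))))
  [8] S(S(S(S(add(SSZ, mul(Z, SSSZ))))))
  [9] S(S(S(S(S(add(SZ, mul(Z, SSSZ)))))))
  [10] S(S(S(S(S(S(add(Z, mul(Z, SSSZ))))))))
  [11] S(S(S(S(S(S(mul(Z, SSSZ)))))))
  [12] S^6(Z)

Answer: DIFFERENT — A ⇓ SSZ, B ⇓ S^6(Z)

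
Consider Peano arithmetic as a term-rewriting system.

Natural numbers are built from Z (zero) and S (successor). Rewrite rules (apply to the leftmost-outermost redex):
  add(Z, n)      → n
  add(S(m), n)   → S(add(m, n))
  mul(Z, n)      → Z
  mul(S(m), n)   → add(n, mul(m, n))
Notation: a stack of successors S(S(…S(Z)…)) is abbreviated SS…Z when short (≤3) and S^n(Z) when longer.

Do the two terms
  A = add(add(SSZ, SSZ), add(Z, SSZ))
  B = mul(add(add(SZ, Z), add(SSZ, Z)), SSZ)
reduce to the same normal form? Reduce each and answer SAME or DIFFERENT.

Term A:
  start: add(add(SSZ, SSZ), add(Z, SSZ))
  step 1: add(S(add(SZ, SSZ)), add(Z, SSZ))
  step 2: S(add(add(SZ, SSZ), add(Z, SSZ)))
  step 3: S(add(S(add(Z, SSZ)), add(Z, SSZ)))
  step 4: S(S(add(add(Z, SSZ), add(Z, SSZ))))
  step 5: S(S(add(SSZ, add(Z, SSZ))))
  step 6: S(S(S(add(SZ, add(Z, SSZ)))))
  step 7: S(S(S(S(add(Z, add(Z, SSZ))))))
  step 8: S(S(S(S(add(Z, SSZ)))))
  step 9: S^6(Z)

Term B:
  start: mul(add(add(SZ, Z), add(SSZ, Z)), SSZ)
  step 1: mul(add(S(add(Z, Z)), add(SSZ, Z)), SSZ)
  step 2: mul(S(add(add(Z, Z), add(SSZ, Z))), SSZ)
  step 3: add(SSZ, mul(add(add(Z, Z), add(SSZ, Z)), SSZ))
  step 4: S(add(SZ, mul(add(add(Z, Z), add(SSZ, Z)), SSZ)))
  step 5: S(S(add(Z, mul(add(add(Z, Z), add(SSZ, Z)), SSZ))))
  step 6: S(S(mul(add(add(Z, Z), add(SSZ, Z)), SSZ)))
  step 7: S(S(mul(add(Z, add(SSZ, Z)), SSZ)))
  step 8: S(S(mul(add(SSZ, Z), SSZ)))
  step 9: S(S(mul(S(add(SZ, Z)), SSZ)))
  step 10: S(S(add(SSZ, mul(add(SZ, Z), SSZ))))
  step 11: S(S(S(add(SZ, mul(add(SZ, Z), SSZ)))))
  step 12: S(S(S(S(add(Z, mul(add(SZ, Z), SSZ))))))
  step 13: S(S(S(S(mul(add(SZ, Z), SSZ)))))
  step 14: S(S(S(S(mul(S(add(Z, Z)), SSZ)))))
  step 15: S(S(S(S(add(SSZ, mul(add(Z, Z), SSZ))))))
  step 16: S(S(S(S(S(add(SZ, mul(add(Z, Z), SSZ)))))))
  step 17: S(S(S(S(S(S(add(Z, mul(add(Z, Z), SSZ))))))))
  step 18: S(S(S(S(S(S(mul(add(Z, Z), SSZ)))))))
  step 19: S(S(S(S(S(S(mul(Z, SSZ)))))))
  step 20: S^6(Z)

Answer: SAME — A ⇓ S^6(Z), B ⇓ S^6(Z)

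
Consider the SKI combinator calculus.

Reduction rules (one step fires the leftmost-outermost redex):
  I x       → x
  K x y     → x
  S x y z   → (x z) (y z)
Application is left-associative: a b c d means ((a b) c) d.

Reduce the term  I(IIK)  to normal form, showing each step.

  start: I(IIK)
  step 1: IIK
  step 2: IK
  step 3: K

Answer: normal form = K  (in 3 steps)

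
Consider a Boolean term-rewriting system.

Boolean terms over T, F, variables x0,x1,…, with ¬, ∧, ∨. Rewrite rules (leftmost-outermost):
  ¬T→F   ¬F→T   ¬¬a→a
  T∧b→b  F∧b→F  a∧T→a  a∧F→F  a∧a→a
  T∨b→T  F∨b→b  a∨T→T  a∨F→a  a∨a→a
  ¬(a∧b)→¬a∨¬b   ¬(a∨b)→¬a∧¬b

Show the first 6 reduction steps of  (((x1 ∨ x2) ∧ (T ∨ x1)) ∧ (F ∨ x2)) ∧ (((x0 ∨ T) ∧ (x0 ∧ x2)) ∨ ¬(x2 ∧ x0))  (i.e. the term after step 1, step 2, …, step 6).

Answer: after 6 steps: ((x1 ∨ x2) ∧ x2) ∧ ((x0 ∧ x2) ∨ (¬x2 ∨ ¬x0))

Working:
  start: (((x1 ∨ x2) ∧ (T ∨ x1)) ∧ (F ∨ x2)) ∧ (((x0 ∨ T) ∧ (x0 ∧ x2)) ∨ ¬(x2 ∧ x0))
  step 1: (((x1 ∨ x2) ∧ T) ∧ (F ∨ x2)) ∧ (((x0 ∨ T) ∧ (x0 ∧ x2)) ∨ ¬(x2 ∧ x0))
  step 2: ((x1 ∨ x2) ∧ (F ∨ x2)) ∧ (((x0 ∨ T) ∧ (x0 ∧ x2)) ∨ ¬(x2 ∧ x0))
  step 3: ((x1 ∨ x2) ∧ x2) ∧ (((x0 ∨ T) ∧ (x0 ∧ x2)) ∨ ¬(x2 ∧ x0))
  step 4: ((x1 ∨ x2) ∧ x2) ∧ ((T ∧ (x0 ∧ x2)) ∨ ¬(x2 ∧ x0))
  step 5: ((x1 ∨ x2) ∧ x2) ∧ ((x0 ∧ x2) ∨ ¬(x2 ∧ x0))
  step 6: ((x1 ∨ x2) ∧ x2) ∧ ((x0 ∧ x2) ∨ (¬x2 ∨ ¬x0))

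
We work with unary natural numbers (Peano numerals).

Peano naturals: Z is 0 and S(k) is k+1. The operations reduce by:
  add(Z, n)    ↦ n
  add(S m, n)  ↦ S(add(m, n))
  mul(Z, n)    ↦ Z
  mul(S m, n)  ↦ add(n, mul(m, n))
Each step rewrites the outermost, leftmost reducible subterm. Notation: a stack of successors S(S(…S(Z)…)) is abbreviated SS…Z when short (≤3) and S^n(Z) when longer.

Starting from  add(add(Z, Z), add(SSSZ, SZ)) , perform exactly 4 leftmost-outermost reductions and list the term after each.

Answer: after 4 steps: S(S(add(SZ, SZ)))

Working:
  start: add(add(Z, Z), add(SSSZ, SZ))
  [1] add(Z, add(SSSZ, SZ))
  [2] add(SSSZ, SZ)
  [3] S(add(SSZ, SZ))
  [4] S(S(add(SZ, SZ)))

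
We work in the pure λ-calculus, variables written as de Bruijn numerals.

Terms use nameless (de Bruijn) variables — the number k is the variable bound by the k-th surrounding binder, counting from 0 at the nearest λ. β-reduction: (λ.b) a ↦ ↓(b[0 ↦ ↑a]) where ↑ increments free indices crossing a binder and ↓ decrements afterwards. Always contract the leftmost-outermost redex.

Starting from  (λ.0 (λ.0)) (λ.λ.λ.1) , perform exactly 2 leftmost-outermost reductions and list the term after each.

Answer: after 2 steps: λ.λ.1

Reduction:
  start: (λ.0 (λ.0)) (λ.λ.λ.1)
  [1] (λ.λ.λ.1) (λ.0)
  [2] λ.λ.1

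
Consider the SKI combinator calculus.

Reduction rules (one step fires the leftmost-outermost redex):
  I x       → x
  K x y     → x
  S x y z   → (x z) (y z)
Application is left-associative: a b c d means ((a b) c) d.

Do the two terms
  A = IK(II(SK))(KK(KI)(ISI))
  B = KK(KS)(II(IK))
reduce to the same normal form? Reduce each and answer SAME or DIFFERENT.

Term A:
  start: IK(II(SK))(KK(KI)(ISI))
  step 1: K(II(SK))(KK(KI)(ISI))
  step 2: II(SK)
  step 3: I(SK)
  step 4: SK

Term B:
  start: KK(KS)(II(IK))
  step 1: K(II(IK))
  step 2: K(I(IK))
  step 3: K(IK)
  step 4: KK

Answer: DIFFERENT — A ⇓ SK, B ⇓ KK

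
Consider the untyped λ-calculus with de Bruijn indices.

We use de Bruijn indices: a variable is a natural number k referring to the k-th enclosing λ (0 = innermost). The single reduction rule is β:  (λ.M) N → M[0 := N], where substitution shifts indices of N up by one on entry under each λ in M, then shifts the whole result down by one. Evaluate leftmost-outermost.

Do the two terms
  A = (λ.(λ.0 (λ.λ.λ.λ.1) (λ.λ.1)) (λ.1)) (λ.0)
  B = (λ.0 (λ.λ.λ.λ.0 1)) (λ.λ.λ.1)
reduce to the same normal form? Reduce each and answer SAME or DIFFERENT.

Term A:
  start: (λ.(λ.0 (λ.λ.λ.λ.1) (λ.λ.1)) (λ.1)) (λ.0)
  step 1: (λ.0 (λ.λ.λ.λ.1) (λ.λ.1)) (λ.λ.0)
  step 2: (λ.λ.0) (λ.λ.λ.λ.1) (λ.λ.1)
  step 3: (λ.0) (λ.λ.1)
  step 4: λ.λ.1

Term B:
  start: (λ.0 (λ.λ.λ.λ.0 1)) (λ.λ.λ.1)
  step 1: (λ.λ.λ.1) (λ.λ.λ.λ.0 1)
  step 2: λ.λ.1

Answer: SAME — A ⇓ λ.λ.1, B ⇓ λ.λ.1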